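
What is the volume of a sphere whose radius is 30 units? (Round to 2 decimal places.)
Volume = (4/3) * pi * r³
Volume = (4/3) * pi * 30³
Volume = (4/3) * pi * 27000
Volume = 113097.34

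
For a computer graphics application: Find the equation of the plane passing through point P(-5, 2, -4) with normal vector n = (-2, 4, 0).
d = n·P = (-2)(-5) + (4)(2) + (0)(-4) = 18
Plane: -2x + 4y = 18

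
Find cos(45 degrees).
cos(45 degrees) = sqrt(2)/2
Decimal approximation: 0.7071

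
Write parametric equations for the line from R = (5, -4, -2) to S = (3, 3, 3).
Direction vector d = S - R = (-2, 7, 5)
x = 5 - 2t, y = -4 + 7t, z = -2 + 5t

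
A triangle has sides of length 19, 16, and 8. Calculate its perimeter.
Perimeter = sum of all sides
Perimeter = 19 + 16 + 8
Perimeter = 43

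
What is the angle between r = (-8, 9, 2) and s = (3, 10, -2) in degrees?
r·s = 62, |r|² = 149, |s|² = 113
cos θ = 62/√16837 ≈ 0.4778
θ ≈ 61.46°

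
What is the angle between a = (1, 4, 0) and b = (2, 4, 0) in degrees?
a·b = 18, |a|² = 17, |b|² = 20
cos θ = 18/√340 ≈ 0.9762
θ ≈ 12.53°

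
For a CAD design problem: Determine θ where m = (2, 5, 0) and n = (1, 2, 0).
m·n = 12, |m|² = 29, |n|² = 5
cos θ = 12/√145 ≈ 0.9965
θ ≈ 4.764°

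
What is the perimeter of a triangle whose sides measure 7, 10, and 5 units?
Perimeter = sum of all sides
Perimeter = 7 + 10 + 5
Perimeter = 22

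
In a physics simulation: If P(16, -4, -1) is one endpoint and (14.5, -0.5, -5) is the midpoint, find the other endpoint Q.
Q = (2×14.5 - 16, 2×(-0.5) - (-4), 2×(-5) - (-1)) = (13, 3, -9)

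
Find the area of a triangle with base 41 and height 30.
Area = (1/2) * base * height
Area = (1/2) * 41 * 30
Area = 615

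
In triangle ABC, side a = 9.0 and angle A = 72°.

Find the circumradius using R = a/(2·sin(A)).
R = a/(2·sin(A)) = 9.0/(2·sin(72°))
R = 9.0/(2·0.951057) = 9.0/1.902113 = 4.732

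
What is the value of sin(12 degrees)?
sin(12 degrees) = 0.2079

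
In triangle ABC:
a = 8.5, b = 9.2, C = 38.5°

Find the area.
Using A = ½ab·sin(C):
A = ½·8.5·9.2·sin(38.5°) = ½·78.2·0.622515 = 24.34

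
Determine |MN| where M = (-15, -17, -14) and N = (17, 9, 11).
d = √[(32)² + (26)² + (25)²] = √2325 = 48.22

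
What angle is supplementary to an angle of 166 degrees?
Supplementary angles sum to 180 degrees.
Other angle = 180 - 166
Other angle = 14 degrees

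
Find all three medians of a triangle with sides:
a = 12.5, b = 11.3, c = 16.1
Using m_x = ½√(2y² + 2z² - x²):
m_a = ½√(2·11.3² + 2·16.1² - 12.5²) = ½√617.55 = 12.43
m_b = ½√(2·12.5² + 2·16.1² - 11.3²) = ½√703.23 = 13.26
m_c = ½√(2·12.5² + 2·11.3² - 16.1²) = ½√308.67 = 8.785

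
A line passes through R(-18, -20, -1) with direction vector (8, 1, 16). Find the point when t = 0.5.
P(0.5) = (-18 + 8(0.5), -20 + 1(0.5), -1 + 16(0.5)) = (-14, -19.5, 7)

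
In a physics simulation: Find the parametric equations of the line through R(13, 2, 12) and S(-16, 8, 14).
Direction vector d = S - R = (-29, 6, 2)
x = 13 - 29t, y = 2 + 6t, z = 12 + 2t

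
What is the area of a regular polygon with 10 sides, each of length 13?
For a regular 10-gon with side length s = 13:
Apothem a = s / (2*tan(pi/10)) = 13 / (2*tan(pi/10)) ≈ 20.0049
Perimeter P = 10 * 13 = 130
Area = (1/2) * P * a = (1/2) * 130 * 20.0049 = 1300.32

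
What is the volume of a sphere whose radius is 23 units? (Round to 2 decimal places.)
Volume = (4/3) * pi * r³
Volume = (4/3) * pi * 23³
Volume = (4/3) * pi * 12167
Volume = 50965.01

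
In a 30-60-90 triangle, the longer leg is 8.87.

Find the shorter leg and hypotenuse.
In a 30-60-90 triangle, sides are in ratio 1 : √3 : 2.
Long leg = short leg·√3  →  short leg = 8.87/√3 = 5.121
Hypotenuse = 2·(short leg) = 2·8.87/√3 = 10.24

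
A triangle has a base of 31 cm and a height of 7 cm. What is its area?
Area = (1/2) * base * height
Area = (1/2) * 31 * 7
Area = 108.50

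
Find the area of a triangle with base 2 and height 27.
Area = (1/2) * base * height
Area = (1/2) * 2 * 27
Area = 27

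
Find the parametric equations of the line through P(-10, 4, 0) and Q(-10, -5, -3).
Direction vector d = Q - P = (0, -9, -3)
x = -10, y = 4 - 9t, z = 0 - 3t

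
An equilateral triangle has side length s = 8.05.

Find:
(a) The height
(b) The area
(a) Height h = s·√3/2 = 8.05·√3/2 = 6.972
(b) Area = (√3/4)·s² = (√3/4)·8.05² = (√3/4)·64.8025 = 28.06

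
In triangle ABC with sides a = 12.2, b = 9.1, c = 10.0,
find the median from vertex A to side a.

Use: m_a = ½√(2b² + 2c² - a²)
m_a = ½√(2·9.1² + 2·10.0² - 12.2²)
m_a = ½√(165.62 + 200 - 148.84) = ½√216.78 = 7.362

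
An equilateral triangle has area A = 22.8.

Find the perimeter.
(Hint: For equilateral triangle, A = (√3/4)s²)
A = (√3/4)s²  →  s² = 4A/√3 = 4·22.8/√3 = 52.6543
s = 7.25633
Perimeter = 3s = 21.77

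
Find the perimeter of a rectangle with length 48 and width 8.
Perimeter = 2 * (length + width)
Perimeter = 2 * (48 + 8)
Perimeter = 2 * 56
Perimeter = 112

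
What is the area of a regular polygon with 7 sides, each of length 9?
For a regular 7-gon with side length s = 9:
Apothem a = s / (2*tan(pi/7)) = 9 / (2*tan(pi/7)) ≈ 9.3443
Perimeter P = 7 * 9 = 63
Area = (1/2) * P * a = (1/2) * 63 * 9.3443 = 294.35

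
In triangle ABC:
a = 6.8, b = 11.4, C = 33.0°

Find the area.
Using A = ½ab·sin(C):
A = ½·6.8·11.4·sin(33.0°) = ½·77.52·0.544639 = 21.11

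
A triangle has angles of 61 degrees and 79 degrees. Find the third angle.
Sum of angles in a triangle = 180 degrees
Third angle = 180 - 61 - 79
Third angle = 40 degrees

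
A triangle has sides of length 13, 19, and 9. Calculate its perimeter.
Perimeter = sum of all sides
Perimeter = 13 + 19 + 9
Perimeter = 41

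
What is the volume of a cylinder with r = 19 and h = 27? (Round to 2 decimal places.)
Volume = pi * r² * h
Volume = pi * 19² * 27
Volume = pi * 361 * 27
Volume = pi * 9747
Volume = 30621.10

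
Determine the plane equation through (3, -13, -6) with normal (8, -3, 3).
d = n·P = (8)(3) + (-3)(-13) + (3)(-6) = 45
Plane: 8x - 3y + 3z = 45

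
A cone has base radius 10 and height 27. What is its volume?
Volume = (1/3) * pi * r² * h
Volume = (1/3) * pi * 10² * 27
Volume = (1/3) * pi * 100 * 27
Volume = (1/3) * pi * 2700
Volume = 2827.43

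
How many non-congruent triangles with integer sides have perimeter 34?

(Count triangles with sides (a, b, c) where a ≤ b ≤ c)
With a ≤ b ≤ c and a + b + c = 34, the triangle inequality a + b > c gives c < 34/2, so c ≤ 16.
Iterate a from 1 to ⌊p/3⌋ = 11; for each a, b ranges from a to ⌊(p−a)/2⌋ with c = p − a − b, keeping only c ≥ b.
Triples: (2, 16, 16), (3, 15, 16), (4, 14, 16), …
Count = 24 triangles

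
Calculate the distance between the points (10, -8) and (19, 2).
Using the distance formula: d = sqrt((x₂-x₁)² + (y₂-y₁)²)
dx = 19 - 10 = 9
dy = 2 - (-8) = 10
d = sqrt(9² + 10²) = sqrt(81 + 100) = sqrt(181) = 13.45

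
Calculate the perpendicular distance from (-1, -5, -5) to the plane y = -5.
d = |0(-1) + 1(-5) + 0(-5) - (-5)| / √(0² + 1² + 0²) = 0/√1 = 0.0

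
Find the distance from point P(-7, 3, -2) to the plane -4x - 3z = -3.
d = |(-4)(-7) + 0(3) + (-3)(-2) - (-3)| / √((-4)² + 0² + (-3)²) = 37/√25 = 7.4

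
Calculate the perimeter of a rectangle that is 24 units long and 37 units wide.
Perimeter = 2 * (length + width)
Perimeter = 2 * (24 + 37)
Perimeter = 2 * 61
Perimeter = 122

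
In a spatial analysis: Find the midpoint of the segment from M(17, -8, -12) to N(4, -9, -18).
Midpoint = ((17+4)/2, (-8-9)/2, (-12-18)/2) = (10.5, -8.5, -15)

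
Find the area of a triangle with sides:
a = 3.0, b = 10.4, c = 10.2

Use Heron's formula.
s = (a+b+c)/2 = (3.0+10.4+10.2)/2 = 11.8
A = √(s(s-a)(s-b)(s-c)) = √(11.8·8.8·1.4·1.6)
A = √232.602 = 15.25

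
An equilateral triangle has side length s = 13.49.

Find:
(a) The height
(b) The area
(a) Height h = s·√3/2 = 13.49·√3/2 = 11.68
(b) Area = (√3/4)·s² = (√3/4)·13.49² = (√3/4)·181.98 = 78.8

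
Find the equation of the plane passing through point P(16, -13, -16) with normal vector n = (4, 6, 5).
d = n·P = (4)(16) + (6)(-13) + (5)(-16) = -94
Plane: 4x + 6y + 5z = -94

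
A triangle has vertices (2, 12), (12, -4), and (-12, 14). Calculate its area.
Using the coordinate formula: Area = (1/2)|x₁(y₂-y₃) + x₂(y₃-y₁) + x₃(y₁-y₂)|
Area = (1/2)|2((-4)-14) + 12(14-12) + (-12)(12-(-4))|
Area = (1/2)|2*(-18) + 12*2 + (-12)*16|
Area = (1/2)|(-36) + 24 + (-192)|
Area = (1/2)*204 = 102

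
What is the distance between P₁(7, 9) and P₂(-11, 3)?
Using the distance formula: d = sqrt((x₂-x₁)² + (y₂-y₁)²)
dx = (-11) - 7 = -18
dy = 3 - 9 = -6
d = sqrt((-18)² + (-6)²) = sqrt(324 + 36) = sqrt(360) = 18.97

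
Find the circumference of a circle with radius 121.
Circumference = 2 * pi * r
Circumference = 2 * pi * 121
Circumference = 760.27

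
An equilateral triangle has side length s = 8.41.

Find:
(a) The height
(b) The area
(a) Height h = s·√3/2 = 8.41·√3/2 = 7.283
(b) Area = (√3/4)·s² = (√3/4)·8.41² = (√3/4)·70.7281 = 30.63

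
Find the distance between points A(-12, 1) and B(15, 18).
Using the distance formula: d = sqrt((x₂-x₁)² + (y₂-y₁)²)
dx = 15 - (-12) = 27
dy = 18 - 1 = 17
d = sqrt(27² + 17²) = sqrt(729 + 289) = sqrt(1018) = 31.91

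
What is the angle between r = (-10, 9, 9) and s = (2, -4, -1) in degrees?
r·s = -65, |r|² = 262, |s|² = 21
cos θ = -65/√5502 ≈ -0.8763
θ ≈ 151.2°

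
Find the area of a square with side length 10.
Area = s²
Area = 10²
Area = 100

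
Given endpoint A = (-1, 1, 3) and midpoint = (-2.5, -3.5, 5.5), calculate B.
B = (2×(-2.5) - (-1), 2×(-3.5) - 1, 2×5.5 - 3) = (-4, -8, 8)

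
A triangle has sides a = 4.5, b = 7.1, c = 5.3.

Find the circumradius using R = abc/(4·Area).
s = (a+b+c)/2 = 8.45
Area = √(s(s-a)(s-b)(s-c)) = √(8.45·3.95·1.35·3.15) = 11.9138
R = abc/(4·Area) = (4.5·7.1·5.3)/(4·11.9138) = 169.335/47.6552 = 3.553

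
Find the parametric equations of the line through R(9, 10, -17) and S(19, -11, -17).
Direction vector d = S - R = (10, -21, 0)
x = 9 + 10t, y = 10 - 21t, z = -17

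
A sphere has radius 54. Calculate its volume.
Volume = (4/3) * pi * r³
Volume = (4/3) * pi * 54³
Volume = (4/3) * pi * 157464
Volume = 659583.66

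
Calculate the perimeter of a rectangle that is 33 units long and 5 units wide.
Perimeter = 2 * (length + width)
Perimeter = 2 * (33 + 5)
Perimeter = 2 * 38
Perimeter = 76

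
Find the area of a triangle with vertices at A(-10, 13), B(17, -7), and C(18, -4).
Using the coordinate formula: Area = (1/2)|x₁(y₂-y₃) + x₂(y₃-y₁) + x₃(y₁-y₂)|
Area = (1/2)|(-10)((-7)-(-4)) + 17((-4)-13) + 18(13-(-7))|
Area = (1/2)|(-10)*(-3) + 17*(-17) + 18*20|
Area = (1/2)|30 + (-289) + 360|
Area = (1/2)*101 = 50.50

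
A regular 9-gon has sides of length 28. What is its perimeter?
Perimeter = number of sides * side length
Perimeter = 9 * 28
Perimeter = 252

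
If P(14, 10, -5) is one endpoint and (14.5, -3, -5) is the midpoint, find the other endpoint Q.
Q = (2×14.5 - 14, 2×(-3) - 10, 2×(-5) - (-5)) = (15, -16, -5)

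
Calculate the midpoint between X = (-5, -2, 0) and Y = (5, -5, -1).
Midpoint = ((-5+5)/2, (-2-5)/2, (0-1)/2) = (0, -3.5, -0.5)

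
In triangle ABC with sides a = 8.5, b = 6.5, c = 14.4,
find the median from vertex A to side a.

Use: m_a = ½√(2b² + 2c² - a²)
m_a = ½√(2·6.5² + 2·14.4² - 8.5²)
m_a = ½√(84.5 + 414.72 - 72.25) = ½√426.97 = 10.33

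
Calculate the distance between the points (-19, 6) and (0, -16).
Using the distance formula: d = sqrt((x₂-x₁)² + (y₂-y₁)²)
dx = 0 - (-19) = 19
dy = (-16) - 6 = -22
d = sqrt(19² + (-22)²) = sqrt(361 + 484) = sqrt(845) = 29.07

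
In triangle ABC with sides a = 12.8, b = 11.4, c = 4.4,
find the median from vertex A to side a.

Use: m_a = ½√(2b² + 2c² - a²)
m_a = ½√(2·11.4² + 2·4.4² - 12.8²)
m_a = ½√(259.92 + 38.72 - 163.84) = ½√134.8 = 5.805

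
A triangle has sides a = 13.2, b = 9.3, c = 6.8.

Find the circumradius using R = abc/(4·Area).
s = (a+b+c)/2 = 14.65
Area = √(s(s-a)(s-b)(s-c)) = √(14.65·1.45·5.35·7.85) = 29.8686
R = abc/(4·Area) = (13.2·9.3·6.8)/(4·29.8686) = 834.768/119.4744 = 6.987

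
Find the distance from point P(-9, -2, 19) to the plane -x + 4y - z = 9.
d = |(-1)(-9) + 4(-2) + (-1)(19) - (9)| / √((-1)² + 4² + (-1)²) = 27/√18 = 6.364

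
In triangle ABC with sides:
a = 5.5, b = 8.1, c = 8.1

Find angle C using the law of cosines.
cos(C) = (a² + b² - c²)/(2ab)
cos(C) = (5.5² + 8.1² - 8.1²)/(2·5.5·8.1) = 30.25/89.1 = 0.339506
C = arccos(0.339506) = 70.15°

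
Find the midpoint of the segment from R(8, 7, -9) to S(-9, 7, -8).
Midpoint = ((8-9)/2, (7+7)/2, (-9-8)/2) = (-0.5, 7, -8.5)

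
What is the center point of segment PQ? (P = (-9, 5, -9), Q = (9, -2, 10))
Midpoint = ((-9+9)/2, (5-2)/2, (-9+10)/2) = (0, 1.5, 0.5)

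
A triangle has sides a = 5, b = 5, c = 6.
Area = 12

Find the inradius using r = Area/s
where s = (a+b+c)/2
s = (5+5+6)/2 = 8
r = Area/s = 12/8 = 1.5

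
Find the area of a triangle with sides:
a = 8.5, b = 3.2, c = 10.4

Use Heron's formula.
s = (a+b+c)/2 = (8.5+3.2+10.4)/2 = 11.05
A = √(s(s-a)(s-b)(s-c)) = √(11.05·2.55·7.85·0.65)
A = √143.776 = 11.99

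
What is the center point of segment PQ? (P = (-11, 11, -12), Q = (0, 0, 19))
Midpoint = ((-11+0)/2, (11+0)/2, (-12+19)/2) = (-5.5, 5.5, 3.5)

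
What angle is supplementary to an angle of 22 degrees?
Supplementary angles sum to 180 degrees.
Other angle = 180 - 22
Other angle = 158 degrees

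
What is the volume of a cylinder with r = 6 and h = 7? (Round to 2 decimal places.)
Volume = pi * r² * h
Volume = pi * 6² * 7
Volume = pi * 36 * 7
Volume = pi * 252
Volume = 791.68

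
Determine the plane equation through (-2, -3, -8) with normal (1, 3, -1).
d = n·P = (1)(-2) + (3)(-3) + (-1)(-8) = -3
Plane: x + 3y - z = -3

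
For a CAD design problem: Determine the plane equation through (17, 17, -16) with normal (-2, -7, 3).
d = n·P = (-2)(17) + (-7)(17) + (3)(-16) = -201
Plane: -2x - 7y + 3z = -201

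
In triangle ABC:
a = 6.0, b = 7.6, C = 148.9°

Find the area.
Using A = ½ab·sin(C):
A = ½·6.0·7.6·sin(148.9°) = ½·45.6·0.516533 = 11.78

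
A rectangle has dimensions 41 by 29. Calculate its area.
Area = length * width
Area = 41 * 29
Area = 1189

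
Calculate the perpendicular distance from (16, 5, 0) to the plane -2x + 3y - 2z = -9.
d = |(-2)(16) + 3(5) + (-2)(0) - (-9)| / √((-2)² + 3² + (-2)²) = 8/√17 = 1.94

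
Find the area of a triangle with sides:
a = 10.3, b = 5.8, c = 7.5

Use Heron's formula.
s = (a+b+c)/2 = (10.3+5.8+7.5)/2 = 11.8
A = √(s(s-a)(s-b)(s-c)) = √(11.8·1.5·6·4.3)
A = √456.66 = 21.37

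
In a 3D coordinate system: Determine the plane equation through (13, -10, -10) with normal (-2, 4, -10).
d = n·P = (-2)(13) + (4)(-10) + (-10)(-10) = 34
Plane: -2x + 4y - 10z = 34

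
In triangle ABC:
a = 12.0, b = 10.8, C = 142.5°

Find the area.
Using A = ½ab·sin(C):
A = ½·12.0·10.8·sin(142.5°) = ½·129.6·0.608761 = 39.45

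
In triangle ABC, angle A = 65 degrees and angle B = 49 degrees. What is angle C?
Sum of angles in a triangle = 180 degrees
Third angle = 180 - 65 - 49
Third angle = 66 degrees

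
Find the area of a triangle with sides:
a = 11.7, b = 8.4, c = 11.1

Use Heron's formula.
s = (a+b+c)/2 = (11.7+8.4+11.1)/2 = 15.6
A = √(s(s-a)(s-b)(s-c)) = √(15.6·3.9·7.2·4.5)
A = √1971.22 = 44.4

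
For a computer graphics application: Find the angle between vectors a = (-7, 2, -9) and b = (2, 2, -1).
a·b = -1, |a|² = 134, |b|² = 9
cos θ = -1/√1206 ≈ -0.0288
θ ≈ 91.65°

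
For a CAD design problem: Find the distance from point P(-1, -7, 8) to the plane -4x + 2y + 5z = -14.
d = |(-4)(-1) + 2(-7) + 5(8) - (-14)| / √((-4)² + 2² + 5²) = 44/√45 = 6.559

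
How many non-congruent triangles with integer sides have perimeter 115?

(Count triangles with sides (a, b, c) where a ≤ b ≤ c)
With a ≤ b ≤ c and a + b + c = 115, the triangle inequality a + b > c gives c < 115/2, so c ≤ 57.
Iterate a from 1 to ⌊p/3⌋ = 38; for each a, b ranges from a to ⌊(p−a)/2⌋ with c = p − a − b, keeping only c ≥ b.
Triples: (1, 57, 57), (2, 56, 57), (3, 55, 57), …
Count = 290 triangles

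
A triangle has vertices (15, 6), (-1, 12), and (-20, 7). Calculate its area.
Using the coordinate formula: Area = (1/2)|x₁(y₂-y₃) + x₂(y₃-y₁) + x₃(y₁-y₂)|
Area = (1/2)|15(12-7) + (-1)(7-6) + (-20)(6-12)|
Area = (1/2)|15*5 + (-1)*1 + (-20)*(-6)|
Area = (1/2)|75 + (-1) + 120|
Area = (1/2)*194 = 97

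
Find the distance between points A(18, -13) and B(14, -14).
Using the distance formula: d = sqrt((x₂-x₁)² + (y₂-y₁)²)
dx = 14 - 18 = -4
dy = (-14) - (-13) = -1
d = sqrt((-4)² + (-1)²) = sqrt(16 + 1) = sqrt(17) = 4.12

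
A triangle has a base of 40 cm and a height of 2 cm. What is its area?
Area = (1/2) * base * height
Area = (1/2) * 40 * 2
Area = 40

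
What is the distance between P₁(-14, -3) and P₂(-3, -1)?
Using the distance formula: d = sqrt((x₂-x₁)² + (y₂-y₁)²)
dx = (-3) - (-14) = 11
dy = (-1) - (-3) = 2
d = sqrt(11² + 2²) = sqrt(121 + 4) = sqrt(125) = 11.18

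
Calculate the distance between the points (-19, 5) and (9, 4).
Using the distance formula: d = sqrt((x₂-x₁)² + (y₂-y₁)²)
dx = 9 - (-19) = 28
dy = 4 - 5 = -1
d = sqrt(28² + (-1)²) = sqrt(784 + 1) = sqrt(785) = 28.02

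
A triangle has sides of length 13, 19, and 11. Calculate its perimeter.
Perimeter = sum of all sides
Perimeter = 13 + 19 + 11
Perimeter = 43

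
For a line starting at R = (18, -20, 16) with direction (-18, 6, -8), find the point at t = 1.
P(1) = (18 + (-18)(1), -20 + 6(1), 16 + (-8)(1)) = (0, -14, 8)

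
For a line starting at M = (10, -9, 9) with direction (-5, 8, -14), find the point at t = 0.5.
P(0.5) = (10 + (-5)(0.5), -9 + 8(0.5), 9 + (-14)(0.5)) = (7.5, -5, 2)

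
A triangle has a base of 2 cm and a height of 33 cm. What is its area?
Area = (1/2) * base * height
Area = (1/2) * 2 * 33
Area = 33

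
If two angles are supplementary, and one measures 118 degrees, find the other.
Supplementary angles sum to 180 degrees.
Other angle = 180 - 118
Other angle = 62 degrees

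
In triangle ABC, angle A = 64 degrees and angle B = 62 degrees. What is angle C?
Sum of angles in a triangle = 180 degrees
Third angle = 180 - 64 - 62
Third angle = 54 degrees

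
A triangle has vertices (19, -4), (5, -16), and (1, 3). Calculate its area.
Using the coordinate formula: Area = (1/2)|x₁(y₂-y₃) + x₂(y₃-y₁) + x₃(y₁-y₂)|
Area = (1/2)|19((-16)-3) + 5(3-(-4)) + 1((-4)-(-16))|
Area = (1/2)|19*(-19) + 5*7 + 1*12|
Area = (1/2)|(-361) + 35 + 12|
Area = (1/2)*314 = 157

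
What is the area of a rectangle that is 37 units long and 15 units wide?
Area = length * width
Area = 37 * 15
Area = 555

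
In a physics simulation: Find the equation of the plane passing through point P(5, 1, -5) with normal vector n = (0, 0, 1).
d = n·P = (0)(5) + (0)(1) + (1)(-5) = -5
Plane: z = -5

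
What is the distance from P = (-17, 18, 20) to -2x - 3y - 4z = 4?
d = |(-2)(-17) + (-3)(18) + (-4)(20) - (4)| / √((-2)² + (-3)² + (-4)²) = 104/√29 = 19.31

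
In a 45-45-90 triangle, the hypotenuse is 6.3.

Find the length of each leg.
In a 45-45-90 triangle, hypotenuse = leg·√2  →  leg = hypotenuse/√2
leg = 6.3/√2 = 4.455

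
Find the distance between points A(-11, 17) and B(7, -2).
Using the distance formula: d = sqrt((x₂-x₁)² + (y₂-y₁)²)
dx = 7 - (-11) = 18
dy = (-2) - 17 = -19
d = sqrt(18² + (-19)²) = sqrt(324 + 361) = sqrt(685) = 26.17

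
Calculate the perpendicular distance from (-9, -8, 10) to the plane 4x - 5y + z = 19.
d = |4(-9) + (-5)(-8) + 1(10) - (19)| / √(4² + (-5)² + 1²) = 5/√42 = 0.7715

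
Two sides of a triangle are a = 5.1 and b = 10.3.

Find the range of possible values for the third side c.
By the triangle inequality: |a - b| < c < a + b
|5.1 - 10.3| < c < 5.1 + 10.3
5.2 < c < 15.4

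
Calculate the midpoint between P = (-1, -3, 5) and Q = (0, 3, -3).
Midpoint = ((-1+0)/2, (-3+3)/2, (5-3)/2) = (-0.5, 0, 1)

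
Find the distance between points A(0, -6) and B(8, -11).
Using the distance formula: d = sqrt((x₂-x₁)² + (y₂-y₁)²)
dx = 8 - 0 = 8
dy = (-11) - (-6) = -5
d = sqrt(8² + (-5)²) = sqrt(64 + 25) = sqrt(89) = 9.43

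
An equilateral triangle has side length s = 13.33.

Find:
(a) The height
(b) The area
(a) Height h = s·√3/2 = 13.33·√3/2 = 11.54
(b) Area = (√3/4)·s² = (√3/4)·13.33² = (√3/4)·177.689 = 76.94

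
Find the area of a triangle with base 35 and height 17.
Area = (1/2) * base * height
Area = (1/2) * 35 * 17
Area = 297.50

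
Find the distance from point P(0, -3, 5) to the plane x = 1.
d = |1(0) + 0(-3) + 0(5) - (1)| / √(1² + 0² + 0²) = 1/√1 = 1.0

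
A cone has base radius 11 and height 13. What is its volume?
Volume = (1/3) * pi * r² * h
Volume = (1/3) * pi * 11² * 13
Volume = (1/3) * pi * 121 * 13
Volume = (1/3) * pi * 1573
Volume = 1647.24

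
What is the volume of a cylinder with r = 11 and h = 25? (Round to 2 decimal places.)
Volume = pi * r² * h
Volume = pi * 11² * 25
Volume = pi * 121 * 25
Volume = pi * 3025
Volume = 9503.32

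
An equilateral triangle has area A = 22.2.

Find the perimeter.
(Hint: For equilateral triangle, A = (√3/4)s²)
A = (√3/4)s²  →  s² = 4A/√3 = 4·22.2/√3 = 51.2687
s = 7.16022
Perimeter = 3s = 21.48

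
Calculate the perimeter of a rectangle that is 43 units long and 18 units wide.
Perimeter = 2 * (length + width)
Perimeter = 2 * (43 + 18)
Perimeter = 2 * 61
Perimeter = 122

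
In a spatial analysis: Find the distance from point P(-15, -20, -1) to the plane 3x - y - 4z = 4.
d = |3(-15) + (-1)(-20) + (-4)(-1) - (4)| / √(3² + (-1)² + (-4)²) = 25/√26 = 4.903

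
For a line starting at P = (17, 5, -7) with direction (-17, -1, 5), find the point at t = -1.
P(-1) = (17 + (-17)(-1), 5 + (-1)(-1), -7 + 5(-1)) = (34, 6, -12)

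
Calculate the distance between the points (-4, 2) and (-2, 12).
Using the distance formula: d = sqrt((x₂-x₁)² + (y₂-y₁)²)
dx = (-2) - (-4) = 2
dy = 12 - 2 = 10
d = sqrt(2² + 10²) = sqrt(4 + 100) = sqrt(104) = 10.20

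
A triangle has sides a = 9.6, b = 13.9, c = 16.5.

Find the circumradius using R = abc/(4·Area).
s = (a+b+c)/2 = 20
Area = √(s(s-a)(s-b)(s-c)) = √(20·10.4·6.1·3.5) = 66.6393
R = abc/(4·Area) = (9.6·13.9·16.5)/(4·66.6393) = 2201.76/266.5572 = 8.26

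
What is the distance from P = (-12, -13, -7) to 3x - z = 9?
d = |3(-12) + 0(-13) + (-1)(-7) - (9)| / √(3² + 0² + (-1)²) = 38/√10 = 12.02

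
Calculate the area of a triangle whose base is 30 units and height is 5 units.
Area = (1/2) * base * height
Area = (1/2) * 30 * 5
Area = 75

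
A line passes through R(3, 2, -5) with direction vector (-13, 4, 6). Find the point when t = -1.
P(-1) = (3 + (-13)(-1), 2 + 4(-1), -5 + 6(-1)) = (16, -2, -11)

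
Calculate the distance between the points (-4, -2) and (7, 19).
Using the distance formula: d = sqrt((x₂-x₁)² + (y₂-y₁)²)
dx = 7 - (-4) = 11
dy = 19 - (-2) = 21
d = sqrt(11² + 21²) = sqrt(121 + 441) = sqrt(562) = 23.71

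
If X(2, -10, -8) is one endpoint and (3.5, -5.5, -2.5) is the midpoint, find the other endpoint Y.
Y = (2×3.5 - 2, 2×(-5.5) - (-10), 2×(-2.5) - (-8)) = (5, -1, 3)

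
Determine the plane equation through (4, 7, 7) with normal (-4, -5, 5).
d = n·P = (-4)(4) + (-5)(7) + (5)(7) = -16
Plane: -4x - 5y + 5z = -16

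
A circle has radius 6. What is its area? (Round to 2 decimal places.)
Area = pi * r²
Area = pi * 6²
Area = pi * 36
Area = 113.10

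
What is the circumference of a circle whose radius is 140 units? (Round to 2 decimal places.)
Circumference = 2 * pi * r
Circumference = 2 * pi * 140
Circumference = 879.65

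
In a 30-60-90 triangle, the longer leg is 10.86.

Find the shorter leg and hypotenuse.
In a 30-60-90 triangle, sides are in ratio 1 : √3 : 2.
Long leg = short leg·√3  →  short leg = 10.86/√3 = 6.27
Hypotenuse = 2·(short leg) = 2·10.86/√3 = 12.54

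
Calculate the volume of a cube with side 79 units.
Volume = s³
Volume = 79³
Volume = 493039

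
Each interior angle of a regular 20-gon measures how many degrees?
Interior angle of a regular n-gon = (n-2)*180/n
Interior angle = (20-2)*180/20
Interior angle = 18*180/20
Interior angle = 3240/20
Interior angle = 162 degrees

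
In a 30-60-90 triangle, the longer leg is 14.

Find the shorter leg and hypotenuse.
In a 30-60-90 triangle, sides are in ratio 1 : √3 : 2.
Long leg = short leg·√3  →  short leg = 14/√3 = 8.083
Hypotenuse = 2·(short leg) = 2·14/√3 = 16.17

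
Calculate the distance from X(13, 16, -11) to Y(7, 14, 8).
d = √[(-6)² + (-2)² + (19)²] = √401 = 20.02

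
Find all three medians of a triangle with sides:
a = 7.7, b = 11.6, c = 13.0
Using m_x = ½√(2y² + 2z² - x²):
m_a = ½√(2·11.6² + 2·13.0² - 7.7²) = ½√547.83 = 11.7
m_b = ½√(2·7.7² + 2·13.0² - 11.6²) = ½√322.02 = 8.972
m_c = ½√(2·7.7² + 2·11.6² - 13.0²) = ½√218.7 = 7.394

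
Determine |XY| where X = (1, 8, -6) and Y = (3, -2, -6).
d = √[(2)² + (-10)² + (0)²] = √104 = 10.2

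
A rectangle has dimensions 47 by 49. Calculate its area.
Area = length * width
Area = 47 * 49
Area = 2303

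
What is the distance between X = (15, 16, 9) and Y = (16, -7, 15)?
d = √[(1)² + (-23)² + (6)²] = √566 = 23.79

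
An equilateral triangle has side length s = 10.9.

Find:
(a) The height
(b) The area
(a) Height h = s·√3/2 = 10.9·√3/2 = 9.44
(b) Area = (√3/4)·s² = (√3/4)·10.9² = (√3/4)·118.81 = 51.45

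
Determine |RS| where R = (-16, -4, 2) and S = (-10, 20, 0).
d = √[(6)² + (24)² + (-2)²] = √616 = 24.82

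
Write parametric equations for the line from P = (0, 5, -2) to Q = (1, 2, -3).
Direction vector d = Q - P = (1, -3, -1)
x = 0 + t, y = 5 - 3t, z = -2 - t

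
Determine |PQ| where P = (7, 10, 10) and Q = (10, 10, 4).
d = √[(3)² + (0)² + (-6)²] = √45 = 6.708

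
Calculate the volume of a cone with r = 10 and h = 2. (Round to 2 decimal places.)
Volume = (1/3) * pi * r² * h
Volume = (1/3) * pi * 10² * 2
Volume = (1/3) * pi * 100 * 2
Volume = (1/3) * pi * 200
Volume = 209.44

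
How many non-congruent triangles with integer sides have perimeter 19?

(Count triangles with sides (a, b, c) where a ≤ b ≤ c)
With a ≤ b ≤ c and a + b + c = 19, the triangle inequality a + b > c gives c < 19/2, so c ≤ 9.
Iterate a from 1 to ⌊p/3⌋ = 6; for each a, b ranges from a to ⌊(p−a)/2⌋ with c = p − a − b, keeping only c ≥ b.
Triples: (1, 9, 9), (2, 8, 9), (3, 7, 9), …
Count = 10 triangles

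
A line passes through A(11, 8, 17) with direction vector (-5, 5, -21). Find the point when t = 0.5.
P(0.5) = (11 + (-5)(0.5), 8 + 5(0.5), 17 + (-21)(0.5)) = (8.5, 10.5, 6.5)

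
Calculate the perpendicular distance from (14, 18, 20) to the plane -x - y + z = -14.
d = |(-1)(14) + (-1)(18) + 1(20) - (-14)| / √((-1)² + (-1)² + 1²) = 2/√3 = 1.155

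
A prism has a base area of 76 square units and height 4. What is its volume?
Volume = base area * height
Volume = 76 * 4
Volume = 304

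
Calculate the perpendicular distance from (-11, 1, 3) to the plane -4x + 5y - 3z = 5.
d = |(-4)(-11) + 5(1) + (-3)(3) - (5)| / √((-4)² + 5² + (-3)²) = 35/√50 = 4.95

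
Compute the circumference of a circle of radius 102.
Circumference = 2 * pi * r
Circumference = 2 * pi * 102
Circumference = 640.88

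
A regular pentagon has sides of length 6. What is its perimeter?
Perimeter = number of sides * side length
Perimeter = 5 * 6
Perimeter = 30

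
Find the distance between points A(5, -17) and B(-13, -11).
Using the distance formula: d = sqrt((x₂-x₁)² + (y₂-y₁)²)
dx = (-13) - 5 = -18
dy = (-11) - (-17) = 6
d = sqrt((-18)² + 6²) = sqrt(324 + 36) = sqrt(360) = 18.97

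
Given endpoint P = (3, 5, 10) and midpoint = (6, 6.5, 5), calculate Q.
Q = (2×6 - 3, 2×6.5 - 5, 2×5 - 10) = (9, 8, 0)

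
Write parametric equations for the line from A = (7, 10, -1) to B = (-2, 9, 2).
Direction vector d = B - A = (-9, -1, 3)
x = 7 - 9t, y = 10 - t, z = -1 + 3t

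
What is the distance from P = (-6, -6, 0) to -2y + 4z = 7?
d = |0(-6) + (-2)(-6) + 4(0) - (7)| / √(0² + (-2)² + 4²) = 5/√20 = 1.118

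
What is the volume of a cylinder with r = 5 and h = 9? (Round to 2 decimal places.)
Volume = pi * r² * h
Volume = pi * 5² * 9
Volume = pi * 25 * 9
Volume = pi * 225
Volume = 706.86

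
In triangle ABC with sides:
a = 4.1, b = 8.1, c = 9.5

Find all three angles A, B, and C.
By the law of cosines:
cos(A) = (b² + c² - a²)/(2bc) = 0.903509  →  A = 25.38°
cos(B) = (a² + c² - b²)/(2ac) = 0.532092  →  B = 57.85°
cos(C) = (a² + b² - c²)/(2ab) = -0.117886  →  C = 96.77°
Check: A + B + C = 180.0° ✓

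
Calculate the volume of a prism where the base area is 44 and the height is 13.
Volume = base area * height
Volume = 44 * 13
Volume = 572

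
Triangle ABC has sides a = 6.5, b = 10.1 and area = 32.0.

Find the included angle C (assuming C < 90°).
Area = ½ab·sin(C)  →  sin(C) = 2·Area/(ab)
sin(C) = 2·32.0/(6.5·10.1) = 0.974867
C = arcsin(0.974867) = 77.13°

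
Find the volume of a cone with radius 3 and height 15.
Volume = (1/3) * pi * r² * h
Volume = (1/3) * pi * 3² * 15
Volume = (1/3) * pi * 9 * 15
Volume = (1/3) * pi * 135
Volume = 141.37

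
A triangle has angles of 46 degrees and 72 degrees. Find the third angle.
Sum of angles in a triangle = 180 degrees
Third angle = 180 - 46 - 72
Third angle = 62 degrees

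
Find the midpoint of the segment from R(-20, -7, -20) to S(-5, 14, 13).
Midpoint = ((-20-5)/2, (-7+14)/2, (-20+13)/2) = (-12.5, 3.5, -3.5)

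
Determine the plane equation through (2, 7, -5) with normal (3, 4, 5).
d = n·P = (3)(2) + (4)(7) + (5)(-5) = 9
Plane: 3x + 4y + 5z = 9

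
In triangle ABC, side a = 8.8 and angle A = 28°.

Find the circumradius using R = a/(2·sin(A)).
R = a/(2·sin(A)) = 8.8/(2·sin(28°))
R = 8.8/(2·0.469472) = 8.8/0.938943 = 9.372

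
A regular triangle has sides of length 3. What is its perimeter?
Perimeter = number of sides * side length
Perimeter = 3 * 3
Perimeter = 9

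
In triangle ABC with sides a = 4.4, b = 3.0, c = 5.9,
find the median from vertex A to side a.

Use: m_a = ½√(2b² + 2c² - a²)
m_a = ½√(2·3.0² + 2·5.9² - 4.4²)
m_a = ½√(18 + 69.62 - 19.36) = ½√68.26 = 4.131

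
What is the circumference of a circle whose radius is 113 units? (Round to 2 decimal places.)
Circumference = 2 * pi * r
Circumference = 2 * pi * 113
Circumference = 710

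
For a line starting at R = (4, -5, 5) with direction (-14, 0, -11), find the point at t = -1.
P(-1) = (4 + (-14)(-1), -5 + 0(-1), 5 + (-11)(-1)) = (18, -5, 16)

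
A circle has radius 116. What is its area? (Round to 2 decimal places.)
Area = pi * r²
Area = pi * 116²
Area = pi * 13456
Area = 42273.27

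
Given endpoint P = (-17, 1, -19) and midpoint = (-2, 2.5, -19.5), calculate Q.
Q = (2×(-2) - (-17), 2×2.5 - 1, 2×(-19.5) - (-19)) = (13, 4, -20)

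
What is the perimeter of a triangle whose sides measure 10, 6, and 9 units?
Perimeter = sum of all sides
Perimeter = 10 + 6 + 9
Perimeter = 25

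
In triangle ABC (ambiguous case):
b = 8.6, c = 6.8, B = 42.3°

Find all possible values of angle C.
sin(C)/c = sin(B)/b  →  sin(C) = c·sin(B)/b = 6.8·sin(42.3°)/8.6 = 0.532149
C₁ = arcsin(0.532149) = 32.15°,  C₂ = 180° - C₁ = 147.85°
Check C₂: A = 180° - 42.3° - 147.85° = -10.15° ≤ 0, rejected
C = 32.15° (one solution)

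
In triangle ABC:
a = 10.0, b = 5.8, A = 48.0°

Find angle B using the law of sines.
sin(B)/b = sin(A)/a
sin(B) = b·sin(A)/a = 5.8·sin(48.0°)/10.0 = 0.431024
B = arcsin(0.431024) = 25.53°  (b ≤ a, so B ≤ A and the acute solution is unique)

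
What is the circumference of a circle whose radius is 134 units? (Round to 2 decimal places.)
Circumference = 2 * pi * r
Circumference = 2 * pi * 134
Circumference = 841.95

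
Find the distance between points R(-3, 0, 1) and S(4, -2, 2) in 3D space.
d = √[(7)² + (-2)² + (1)²] = √54 = 7.348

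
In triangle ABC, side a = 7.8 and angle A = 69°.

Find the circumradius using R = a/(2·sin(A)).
R = a/(2·sin(A)) = 7.8/(2·sin(69°))
R = 7.8/(2·0.933580) = 7.8/1.867161 = 4.177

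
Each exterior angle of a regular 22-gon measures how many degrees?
Exterior angle of a regular n-gon = 360/n
Exterior angle = 360/22
Exterior angle = 16.36 degrees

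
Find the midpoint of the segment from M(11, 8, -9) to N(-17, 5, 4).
Midpoint = ((11-17)/2, (8+5)/2, (-9+4)/2) = (-3, 6.5, -2.5)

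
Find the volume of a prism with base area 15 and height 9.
Volume = base area * height
Volume = 15 * 9
Volume = 135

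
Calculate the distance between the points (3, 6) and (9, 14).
Using the distance formula: d = sqrt((x₂-x₁)² + (y₂-y₁)²)
dx = 9 - 3 = 6
dy = 14 - 6 = 8
d = sqrt(6² + 8²) = sqrt(36 + 64) = sqrt(100) = 10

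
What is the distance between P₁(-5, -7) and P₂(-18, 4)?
Using the distance formula: d = sqrt((x₂-x₁)² + (y₂-y₁)²)
dx = (-18) - (-5) = -13
dy = 4 - (-7) = 11
d = sqrt((-13)² + 11²) = sqrt(169 + 121) = sqrt(290) = 17.03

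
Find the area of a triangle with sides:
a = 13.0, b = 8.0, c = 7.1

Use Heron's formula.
s = (a+b+c)/2 = (13.0+8.0+7.1)/2 = 14.05
A = √(s(s-a)(s-b)(s-c)) = √(14.05·1.05·6.05·6.95)
A = √620.306 = 24.91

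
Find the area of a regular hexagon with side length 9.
For a regular 6-gon with side length s = 9:
Apothem a = s / (2*tan(pi/6)) = 9 / (2*tan(pi/6)) ≈ 7.7942
Perimeter P = 6 * 9 = 54
Area = (1/2) * P * a = (1/2) * 54 * 7.7942 = 210.44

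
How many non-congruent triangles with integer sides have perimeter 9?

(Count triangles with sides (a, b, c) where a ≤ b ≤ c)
With a ≤ b ≤ c and a + b + c = 9, the triangle inequality a + b > c gives c < 9/2, so c ≤ 4.
Iterate a from 1 to ⌊p/3⌋ = 3; for each a, b ranges from a to ⌊(p−a)/2⌋ with c = p − a − b, keeping only c ≥ b.
Triples: (1, 4, 4), (2, 3, 4), (3, 3, 3)
Count = 3 triangles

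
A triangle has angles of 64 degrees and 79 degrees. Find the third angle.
Sum of angles in a triangle = 180 degrees
Third angle = 180 - 64 - 79
Third angle = 37 degrees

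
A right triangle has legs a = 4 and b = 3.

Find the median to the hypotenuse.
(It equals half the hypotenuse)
Hypotenuse c = √(4² + 3²) = √25 = 5
Median to hypotenuse = c/2 = 2.5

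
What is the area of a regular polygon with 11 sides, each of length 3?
For a regular 11-gon with side length s = 3:
Apothem a = s / (2*tan(pi/11)) = 3 / (2*tan(pi/11)) ≈ 5.1085
Perimeter P = 11 * 3 = 33
Area = (1/2) * P * a = (1/2) * 33 * 5.1085 = 84.29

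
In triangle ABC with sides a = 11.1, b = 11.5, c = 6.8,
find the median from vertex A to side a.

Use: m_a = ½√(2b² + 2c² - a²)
m_a = ½√(2·11.5² + 2·6.8² - 11.1²)
m_a = ½√(264.5 + 92.48 - 123.21) = ½√233.77 = 7.645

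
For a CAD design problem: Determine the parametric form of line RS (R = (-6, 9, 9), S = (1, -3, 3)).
Direction vector d = S - R = (7, -12, -6)
x = -6 + 7t, y = 9 - 12t, z = 9 - 6t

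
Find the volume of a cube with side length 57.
Volume = s³
Volume = 57³
Volume = 185193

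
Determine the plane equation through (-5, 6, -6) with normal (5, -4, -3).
d = n·P = (5)(-5) + (-4)(6) + (-3)(-6) = -31
Plane: 5x - 4y - 3z = -31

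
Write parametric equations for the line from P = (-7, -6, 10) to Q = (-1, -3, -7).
Direction vector d = Q - P = (6, 3, -17)
x = -7 + 6t, y = -6 + 3t, z = 10 - 17t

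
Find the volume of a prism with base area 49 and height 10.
Volume = base area * height
Volume = 49 * 10
Volume = 490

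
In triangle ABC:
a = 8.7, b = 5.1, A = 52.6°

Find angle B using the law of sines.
sin(B)/b = sin(A)/a
sin(B) = b·sin(A)/a = 5.1·sin(52.6°)/8.7 = 0.465691
B = arcsin(0.465691) = 27.75°  (b ≤ a, so B ≤ A and the acute solution is unique)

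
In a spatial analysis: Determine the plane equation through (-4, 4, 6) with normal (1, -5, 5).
d = n·P = (1)(-4) + (-5)(4) + (5)(6) = 6
Plane: x - 5y + 5z = 6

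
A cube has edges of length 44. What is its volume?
Volume = s³
Volume = 44³
Volume = 85184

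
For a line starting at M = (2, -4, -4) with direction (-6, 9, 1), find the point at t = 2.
P(2) = (2 + (-6)(2), -4 + 9(2), -4 + 1(2)) = (-10, 14, -2)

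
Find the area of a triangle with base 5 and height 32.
Area = (1/2) * base * height
Area = (1/2) * 5 * 32
Area = 80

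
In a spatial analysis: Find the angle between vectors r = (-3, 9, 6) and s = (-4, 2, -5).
r·s = 0, |r|² = 126, |s|² = 45
cos θ = 0/√5670 ≈ 0.0
θ ≈ 90.0°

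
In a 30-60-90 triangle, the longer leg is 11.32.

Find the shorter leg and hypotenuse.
In a 30-60-90 triangle, sides are in ratio 1 : √3 : 2.
Long leg = short leg·√3  →  short leg = 11.32/√3 = 6.536
Hypotenuse = 2·(short leg) = 2·11.32/√3 = 13.07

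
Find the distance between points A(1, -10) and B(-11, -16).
Using the distance formula: d = sqrt((x₂-x₁)² + (y₂-y₁)²)
dx = (-11) - 1 = -12
dy = (-16) - (-10) = -6
d = sqrt((-12)² + (-6)²) = sqrt(144 + 36) = sqrt(180) = 13.42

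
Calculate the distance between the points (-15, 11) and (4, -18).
Using the distance formula: d = sqrt((x₂-x₁)² + (y₂-y₁)²)
dx = 4 - (-15) = 19
dy = (-18) - 11 = -29
d = sqrt(19² + (-29)²) = sqrt(361 + 841) = sqrt(1202) = 34.67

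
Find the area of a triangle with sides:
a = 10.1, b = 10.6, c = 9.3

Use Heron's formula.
s = (a+b+c)/2 = (10.1+10.6+9.3)/2 = 15
A = √(s(s-a)(s-b)(s-c)) = √(15·4.9·4.4·5.7)
A = √1843.38 = 42.93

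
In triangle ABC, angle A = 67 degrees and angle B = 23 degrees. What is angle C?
Sum of angles in a triangle = 180 degrees
Third angle = 180 - 67 - 23
Third angle = 90 degrees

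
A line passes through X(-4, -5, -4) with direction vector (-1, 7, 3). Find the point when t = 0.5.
P(0.5) = (-4 + (-1)(0.5), -5 + 7(0.5), -4 + 3(0.5)) = (-4.5, -1.5, -2.5)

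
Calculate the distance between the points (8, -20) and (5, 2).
Using the distance formula: d = sqrt((x₂-x₁)² + (y₂-y₁)²)
dx = 5 - 8 = -3
dy = 2 - (-20) = 22
d = sqrt((-3)² + 22²) = sqrt(9 + 484) = sqrt(493) = 22.20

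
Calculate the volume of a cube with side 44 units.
Volume = s³
Volume = 44³
Volume = 85184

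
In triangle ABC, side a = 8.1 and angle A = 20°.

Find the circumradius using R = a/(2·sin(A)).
R = a/(2·sin(A)) = 8.1/(2·sin(20°))
R = 8.1/(2·0.342020) = 8.1/0.684040 = 11.84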